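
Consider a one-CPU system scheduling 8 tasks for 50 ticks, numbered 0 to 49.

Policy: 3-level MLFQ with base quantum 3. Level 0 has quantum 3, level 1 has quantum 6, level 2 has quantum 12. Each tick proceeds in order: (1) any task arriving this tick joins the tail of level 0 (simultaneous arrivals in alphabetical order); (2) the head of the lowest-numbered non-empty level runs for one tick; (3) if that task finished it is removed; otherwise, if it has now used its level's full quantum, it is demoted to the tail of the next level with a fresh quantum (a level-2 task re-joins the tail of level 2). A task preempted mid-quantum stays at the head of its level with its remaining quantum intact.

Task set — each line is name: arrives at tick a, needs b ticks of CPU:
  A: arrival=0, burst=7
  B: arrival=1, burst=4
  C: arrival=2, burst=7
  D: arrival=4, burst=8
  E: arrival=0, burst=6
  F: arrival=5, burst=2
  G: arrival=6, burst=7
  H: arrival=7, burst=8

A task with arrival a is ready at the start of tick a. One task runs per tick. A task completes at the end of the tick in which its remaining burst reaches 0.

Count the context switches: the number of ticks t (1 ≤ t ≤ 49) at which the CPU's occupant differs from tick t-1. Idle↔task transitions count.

context switches = 15

t=0: L0/L1/L2 = AE/-/- → run A
t=1: L0/L1/L2 = AEB/-/- → run A
t=2: L0/L1/L2 = AEBC/-/- → run A
t=3: L0/L1/L2 = EBC/A/- → run E
t=4: L0/L1/L2 = EBCD/A/- → run E
t=5: L0/L1/L2 = EBCDF/A/- → run E
t=6: L0/L1/L2 = BCDFG/AE/- → run B
t=7: L0/L1/L2 = BCDFGH/AE/- → run B
t=8: L0/L1/L2 = BCDFGH/AE/- → run B
t=9: L0/L1/L2 = CDFGH/AEB/- → run C
t=10: L0/L1/L2 = CDFGH/AEB/- → run C
t=11: L0/L1/L2 = CDFGH/AEB/- → run C
t=12: L0/L1/L2 = DFGH/AEBC/- → run D
t=13: L0/L1/L2 = DFGH/AEBC/- → run D
t=14: L0/L1/L2 = DFGH/AEBC/- → run D
t=15: L0/L1/L2 = FGH/AEBCD/- → run F
t=16: L0/L1/L2 = FGH/AEBCD/- → run F
t=17: L0/L1/L2 = GH/AEBCD/- → run G
t=18: L0/L1/L2 = GH/AEBCD/- → run G
t=19: L0/L1/L2 = GH/AEBCD/- → run G
t=20: L0/L1/L2 = H/AEBCDG/- → run H
t=21: L0/L1/L2 = H/AEBCDG/- → run H
t=22: L0/L1/L2 = H/AEBCDG/- → run H
t=23: L0/L1/L2 = -/AEBCDGH/- → run A
t=24: L0/L1/L2 = -/AEBCDGH/- → run A
t=25: L0/L1/L2 = -/AEBCDGH/- → run A
t=26: L0/L1/L2 = -/AEBCDGH/- → run A
t=27: L0/L1/L2 = -/EBCDGH/- → run E
t=28: L0/L1/L2 = -/EBCDGH/- → run E
t=29: L0/L1/L2 = -/EBCDGH/- → run E
t=30: L0/L1/L2 = -/BCDGH/- → run B
t=31: L0/L1/L2 = -/CDGH/- → run C
t=32: L0/L1/L2 = -/CDGH/- → run C
t=33: L0/L1/L2 = -/CDGH/- → run C
t=34: L0/L1/L2 = -/CDGH/- → run C
t=35: L0/L1/L2 = -/DGH/- → run D
t=36: L0/L1/L2 = -/DGH/- → run D
t=37: L0/L1/L2 = -/DGH/- → run D
t=38: L0/L1/L2 = -/DGH/- → run D
t=39: L0/L1/L2 = -/DGH/- → run D
t=40: L0/L1/L2 = -/GH/- → run G
t=41: L0/L1/L2 = -/GH/- → run G
t=42: L0/L1/L2 = -/GH/- → run G
t=43: L0/L1/L2 = -/GH/- → run G
t=44: L0/L1/L2 = -/H/- → run H
t=45: L0/L1/L2 = -/H/- → run H
t=46: L0/L1/L2 = -/H/- → run H
t=47: L0/L1/L2 = -/H/- → run H
t=48: L0/L1/L2 = -/H/- → run H
t=49: (idle)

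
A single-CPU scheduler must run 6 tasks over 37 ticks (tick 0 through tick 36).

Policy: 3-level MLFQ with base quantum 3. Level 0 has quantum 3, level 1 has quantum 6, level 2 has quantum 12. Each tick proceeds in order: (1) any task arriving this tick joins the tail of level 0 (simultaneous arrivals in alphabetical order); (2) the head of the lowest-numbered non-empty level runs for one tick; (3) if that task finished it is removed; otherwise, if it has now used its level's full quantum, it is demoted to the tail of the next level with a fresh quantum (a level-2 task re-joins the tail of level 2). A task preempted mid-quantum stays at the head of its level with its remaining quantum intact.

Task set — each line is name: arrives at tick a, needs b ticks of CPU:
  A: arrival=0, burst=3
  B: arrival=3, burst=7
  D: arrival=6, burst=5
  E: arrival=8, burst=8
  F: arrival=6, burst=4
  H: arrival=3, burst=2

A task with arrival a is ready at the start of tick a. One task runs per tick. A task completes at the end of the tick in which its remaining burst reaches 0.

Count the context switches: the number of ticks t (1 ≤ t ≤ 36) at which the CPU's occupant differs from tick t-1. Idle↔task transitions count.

context switches = 10

t=0: L0/L1/L2 = A/-/- → run A
t=1: L0/L1/L2 = A/-/- → run A
t=2: L0/L1/L2 = A/-/- → run A
t=3: L0/L1/L2 = BH/-/- → run B
t=4: L0/L1/L2 = BH/-/- → run B
t=5: L0/L1/L2 = BH/-/- → run B
t=6: L0/L1/L2 = HDF/B/- → run H
t=7: L0/L1/L2 = HDF/B/- → run H
t=8: L0/L1/L2 = DFE/B/- → run D
t=9: L0/L1/L2 = DFE/B/- → run D
t=10: L0/L1/L2 = DFE/B/- → run D
t=11: L0/L1/L2 = FE/BD/- → run F
t=12: L0/L1/L2 = FE/BD/- → run F
t=13: L0/L1/L2 = FE/BD/- → run F
t=14: L0/L1/L2 = E/BDF/- → run E
t=15: L0/L1/L2 = E/BDF/- → run E
t=16: L0/L1/L2 = E/BDF/- → run E
t=17: L0/L1/L2 = -/BDFE/- → run B
t=18: L0/L1/L2 = -/BDFE/- → run B
t=19: L0/L1/L2 = -/BDFE/- → run B
t=20: L0/L1/L2 = -/BDFE/- → run B
t=21: L0/L1/L2 = -/DFE/- → run D
t=22: L0/L1/L2 = -/DFE/- → run D
t=23: L0/L1/L2 = -/FE/- → run F
t=24: L0/L1/L2 = -/E/- → run E
t=25: L0/L1/L2 = -/E/- → run E
t=26: L0/L1/L2 = -/E/- → run E
t=27: L0/L1/L2 = -/E/- → run E
t=28: L0/L1/L2 = -/E/- → run E
t=29: (idle)
t=30: (idle)
t=31: (idle)
t=32: (idle)
t=33: (idle)
t=34: (idle)
t=35: (idle)
t=36: (idle)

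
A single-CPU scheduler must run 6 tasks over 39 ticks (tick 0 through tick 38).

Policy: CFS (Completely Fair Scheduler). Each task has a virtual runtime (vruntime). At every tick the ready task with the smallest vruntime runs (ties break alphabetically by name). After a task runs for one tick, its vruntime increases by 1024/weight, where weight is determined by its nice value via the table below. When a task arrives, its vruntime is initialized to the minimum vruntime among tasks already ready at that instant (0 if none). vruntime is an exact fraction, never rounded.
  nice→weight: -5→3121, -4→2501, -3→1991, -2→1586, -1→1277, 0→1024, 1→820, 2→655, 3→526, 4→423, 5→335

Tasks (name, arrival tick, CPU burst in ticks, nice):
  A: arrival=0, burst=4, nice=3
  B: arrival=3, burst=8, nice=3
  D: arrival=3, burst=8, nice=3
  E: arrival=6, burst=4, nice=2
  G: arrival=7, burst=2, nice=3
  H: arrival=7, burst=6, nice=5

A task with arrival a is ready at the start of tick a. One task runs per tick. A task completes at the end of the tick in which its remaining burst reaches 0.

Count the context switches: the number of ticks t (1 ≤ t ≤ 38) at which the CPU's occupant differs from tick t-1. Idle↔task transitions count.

t=0: vr[A=0] → run A
t=1: vr[A=512/263] → run A
t=2: vr[A=1024/263] → run A
t=3: vr[A=1536/263 B=1536/263 D=1536/263] → run A
t=4: vr[B=1536/263 D=1536/263] → run B
t=5: vr[B=2048/263 D=1536/263] → run D
t=6: vr[B=2048/263 D=2048/263 E=2048/263] → run B
t=7: vr[B=2560/263 D=2048/263 E=2048/263 G=2048/263 H=2048/263] → run D
t=8: vr[B=2560/263 D=2560/263 E=2048/263 G=2048/263 H=2048/263] → run E
t=9: vr[B=2560/263 D=2560/263 E=1610752/172265 G=2048/263 H=2048/263] → run G
t=10: vr[B=2560/263 D=2560/263 E=1610752/172265 G=2560/263 H=2048/263] → run H
t=11: vr[B=2560/263 D=2560/263 E=1610752/172265 G=2560/263 H=955392/88105] → run E
t=12: vr[B=2560/263 D=2560/263 E=1880064/172265 G=2560/263 H=955392/88105] → run B
t=13: vr[B=3072/263 D=2560/263 E=1880064/172265 G=2560/263 H=955392/88105] → run D
t=14: vr[B=3072/263 D=3072/263 E=1880064/172265 G=2560/263 H=955392/88105] → run G
t=15: vr[B=3072/263 D=3072/263 E=1880064/172265 H=955392/88105] → run H
t=16: vr[B=3072/263 D=3072/263 E=1880064/172265 H=1224704/88105] → run E
t=17: vr[B=3072/263 D=3072/263 E=2149376/172265 H=1224704/88105] → run B
t=18: vr[B=3584/263 D=3072/263 E=2149376/172265 H=1224704/88105] → run D
t=19: vr[B=3584/263 D=3584/263 E=2149376/172265 H=1224704/88105] → run E
t=20: vr[B=3584/263 D=3584/263 H=1224704/88105] → run B
t=21: vr[B=4096/263 D=3584/263 H=1224704/88105] → run D
t=22: vr[B=4096/263 D=4096/263 H=1224704/88105] → run H
t=23: vr[B=4096/263 D=4096/263 H=1494016/88105] → run B
t=24: vr[B=4608/263 D=4096/263 H=1494016/88105] → run D
t=25: vr[B=4608/263 D=4608/263 H=1494016/88105] → run H
t=26: vr[B=4608/263 D=4608/263 H=1763328/88105] → run B
t=27: vr[B=5120/263 D=4608/263 H=1763328/88105] → run D
t=28: vr[B=5120/263 D=5120/263 H=1763328/88105] → run B
t=29: vr[D=5120/263 H=1763328/88105] → run D
t=30: vr[H=1763328/88105] → run H
t=31: vr[H=406528/17621] → run H
t=32: (idle)
t=33: (idle)
t=34: (idle)
t=35: (idle)
t=36: (idle)
t=37: (idle)
t=38: (idle)

context switches = 28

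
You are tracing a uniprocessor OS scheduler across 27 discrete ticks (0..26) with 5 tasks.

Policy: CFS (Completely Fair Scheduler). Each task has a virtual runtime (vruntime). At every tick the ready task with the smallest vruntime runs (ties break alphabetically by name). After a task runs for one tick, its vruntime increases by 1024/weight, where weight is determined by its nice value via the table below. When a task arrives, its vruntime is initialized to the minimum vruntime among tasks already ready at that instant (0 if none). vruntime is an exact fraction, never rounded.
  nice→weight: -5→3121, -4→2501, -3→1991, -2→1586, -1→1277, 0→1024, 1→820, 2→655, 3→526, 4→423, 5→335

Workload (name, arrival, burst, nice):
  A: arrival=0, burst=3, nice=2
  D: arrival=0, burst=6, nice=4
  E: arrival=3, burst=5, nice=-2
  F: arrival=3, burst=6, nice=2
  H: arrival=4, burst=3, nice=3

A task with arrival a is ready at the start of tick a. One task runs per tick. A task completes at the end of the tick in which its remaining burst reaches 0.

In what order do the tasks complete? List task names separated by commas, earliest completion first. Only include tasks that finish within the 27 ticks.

t=0: vr[A=0 D=0] → run A
t=1: vr[A=1024/655 D=0] → run D
t=2: vr[A=1024/655 D=1024/423] → run A
t=3: vr[A=2048/655 D=1024/423 E=1024/423 F=1024/423] → run D
t=4: vr[A=2048/655 D=2048/423 E=1024/423 F=1024/423 H=1024/423] → run E
t=5: vr[A=2048/655 D=2048/423 E=1028608/335439 F=1024/423 H=1024/423] → run F
t=6: vr[A=2048/655 D=2048/423 E=1028608/335439 F=1103872/277065 H=1024/423] → run H
t=7: vr[A=2048/655 D=2048/423 E=1028608/335439 F=1103872/277065 H=485888/111249] → run E
t=8: vr[A=2048/655 D=2048/423 E=1245184/335439 F=1103872/277065 H=485888/111249] → run A
t=9: vr[D=2048/423 E=1245184/335439 F=1103872/277065 H=485888/111249] → run E
t=10: vr[D=2048/423 E=1461760/335439 F=1103872/277065 H=485888/111249] → run F
t=11: vr[D=2048/423 E=1461760/335439 F=1537024/277065 H=485888/111249] → run E
t=12: vr[D=2048/423 E=1678336/335439 F=1537024/277065 H=485888/111249] → run H
t=13: vr[D=2048/423 E=1678336/335439 F=1537024/277065 H=702464/111249] → run D
t=14: vr[D=1024/141 E=1678336/335439 F=1537024/277065 H=702464/111249] → run E
t=15: vr[D=1024/141 F=1537024/277065 H=702464/111249] → run F
t=16: vr[D=1024/141 F=1970176/277065 H=702464/111249] → run H
t=17: vr[D=1024/141 F=1970176/277065] → run F
t=18: vr[D=1024/141 F=2403328/277065] → run D
t=19: vr[D=4096/423 F=2403328/277065] → run F
t=20: vr[D=4096/423 F=567296/55413] → run D
t=21: vr[D=5120/423 F=567296/55413] → run F
t=22: vr[D=5120/423] → run D
t=23: (idle)
t=24: (idle)
t=25: (idle)
t=26: (idle)

completion order = A, E, H, F, D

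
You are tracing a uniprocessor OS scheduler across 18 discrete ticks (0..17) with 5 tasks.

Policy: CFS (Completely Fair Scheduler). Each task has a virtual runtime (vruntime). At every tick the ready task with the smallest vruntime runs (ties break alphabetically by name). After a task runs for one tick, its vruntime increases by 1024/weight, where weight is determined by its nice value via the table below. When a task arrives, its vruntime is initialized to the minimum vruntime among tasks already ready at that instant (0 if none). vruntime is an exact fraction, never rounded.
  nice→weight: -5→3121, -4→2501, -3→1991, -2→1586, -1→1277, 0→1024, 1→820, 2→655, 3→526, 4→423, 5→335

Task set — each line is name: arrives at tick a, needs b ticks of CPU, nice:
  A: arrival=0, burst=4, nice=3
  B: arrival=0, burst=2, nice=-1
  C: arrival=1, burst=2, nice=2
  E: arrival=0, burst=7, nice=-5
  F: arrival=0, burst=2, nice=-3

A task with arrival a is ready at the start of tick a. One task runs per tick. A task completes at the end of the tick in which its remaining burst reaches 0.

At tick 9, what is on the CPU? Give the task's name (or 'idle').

t=0: vr[A=0 B=0 E=0 F=0] → run A
t=1: vr[A=512/263 B=0 C=0 E=0 F=0] → run B
t=2: vr[A=512/263 B=1024/1277 C=0 E=0 F=0] → run C
t=3: vr[A=512/263 B=1024/1277 C=1024/655 E=0 F=0] → run E
t=4: vr[A=512/263 B=1024/1277 C=1024/655 E=1024/3121 F=0] → run F
t=5: vr[A=512/263 B=1024/1277 C=1024/655 E=1024/3121 F=1024/1991] → run E
t=6: vr[A=512/263 B=1024/1277 C=1024/655 E=2048/3121 F=1024/1991] → run F
t=7: vr[A=512/263 B=1024/1277 C=1024/655 E=2048/3121] → run E
t=8: vr[A=512/263 B=1024/1277 C=1024/655 E=3072/3121] → run B
t=9: vr[A=512/263 C=1024/655 E=3072/3121] → run E
t=10: vr[A=512/263 C=1024/655 E=4096/3121] → run E
t=11: vr[A=512/263 C=1024/655 E=5120/3121] → run C
t=12: vr[A=512/263 E=5120/3121] → run E
t=13: vr[A=512/263 E=6144/3121] → run A
t=14: vr[A=1024/263 E=6144/3121] → run E
t=15: vr[A=1024/263] → run A
t=16: vr[A=1536/263] → run A
t=17: (idle)

running at tick 9 = E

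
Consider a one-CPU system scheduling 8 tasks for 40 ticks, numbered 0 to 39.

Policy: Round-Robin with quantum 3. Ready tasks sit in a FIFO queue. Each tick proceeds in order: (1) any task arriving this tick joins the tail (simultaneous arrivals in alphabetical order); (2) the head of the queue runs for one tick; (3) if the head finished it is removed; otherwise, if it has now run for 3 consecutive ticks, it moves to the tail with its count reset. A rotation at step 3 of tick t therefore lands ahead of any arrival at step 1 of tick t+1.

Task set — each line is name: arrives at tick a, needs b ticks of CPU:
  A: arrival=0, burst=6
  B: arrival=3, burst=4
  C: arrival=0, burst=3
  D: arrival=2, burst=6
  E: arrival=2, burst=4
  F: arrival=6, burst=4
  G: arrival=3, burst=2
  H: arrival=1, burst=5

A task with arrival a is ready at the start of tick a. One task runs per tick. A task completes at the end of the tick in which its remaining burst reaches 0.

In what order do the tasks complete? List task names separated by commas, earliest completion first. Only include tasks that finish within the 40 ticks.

t=0: queue=[A,C] q_used=0 → run A
t=1: queue=[A,C,H] q_used=1 → run A
t=2: queue=[A,C,H,D,E] q_used=2 → run A
t=3: queue=[C,H,D,E,A,B,G] q_used=0 → run C
t=4: queue=[C,H,D,E,A,B,G] q_used=1 → run C
t=5: queue=[C,H,D,E,A,B,G] q_used=2 → run C
t=6: queue=[H,D,E,A,B,G,F] q_used=0 → run H
t=7: queue=[H,D,E,A,B,G,F] q_used=1 → run H
t=8: queue=[H,D,E,A,B,G,F] q_used=2 → run H
t=9: queue=[D,E,A,B,G,F,H] q_used=0 → run D
t=10: queue=[D,E,A,B,G,F,H] q_used=1 → run D
t=11: queue=[D,E,A,B,G,F,H] q_used=2 → run D
t=12: queue=[E,A,B,G,F,H,D] q_used=0 → run E
t=13: queue=[E,A,B,G,F,H,D] q_used=1 → run E
t=14: queue=[E,A,B,G,F,H,D] q_used=2 → run E
t=15: queue=[A,B,G,F,H,D,E] q_used=0 → run A
t=16: queue=[A,B,G,F,H,D,E] q_used=1 → run A
t=17: queue=[A,B,G,F,H,D,E] q_used=2 → run A
t=18: queue=[B,G,F,H,D,E] q_used=0 → run B
t=19: queue=[B,G,F,H,D,E] q_used=1 → run B
t=20: queue=[B,G,F,H,D,E] q_used=2 → run B
t=21: queue=[G,F,H,D,E,B] q_used=0 → run G
t=22: queue=[G,F,H,D,E,B] q_used=1 → run G
t=23: queue=[F,H,D,E,B] q_used=0 → run F
t=24: queue=[F,H,D,E,B] q_used=1 → run F
t=25: queue=[F,H,D,E,B] q_used=2 → run F
t=26: queue=[H,D,E,B,F] q_used=0 → run H
t=27: queue=[H,D,E,B,F] q_used=1 → run H
t=28: queue=[D,E,B,F] q_used=0 → run D
t=29: queue=[D,E,B,F] q_used=1 → run D
t=30: queue=[D,E,B,F] q_used=2 → run D
t=31: queue=[E,B,F] q_used=0 → run E
t=32: queue=[B,F] q_used=0 → run B
t=33: queue=[F] q_used=0 → run F
t=34: (idle)
t=35: (idle)
t=36: (idle)
t=37: (idle)
t=38: (idle)
t=39: (idle)

completion order = C, A, G, H, D, E, B, F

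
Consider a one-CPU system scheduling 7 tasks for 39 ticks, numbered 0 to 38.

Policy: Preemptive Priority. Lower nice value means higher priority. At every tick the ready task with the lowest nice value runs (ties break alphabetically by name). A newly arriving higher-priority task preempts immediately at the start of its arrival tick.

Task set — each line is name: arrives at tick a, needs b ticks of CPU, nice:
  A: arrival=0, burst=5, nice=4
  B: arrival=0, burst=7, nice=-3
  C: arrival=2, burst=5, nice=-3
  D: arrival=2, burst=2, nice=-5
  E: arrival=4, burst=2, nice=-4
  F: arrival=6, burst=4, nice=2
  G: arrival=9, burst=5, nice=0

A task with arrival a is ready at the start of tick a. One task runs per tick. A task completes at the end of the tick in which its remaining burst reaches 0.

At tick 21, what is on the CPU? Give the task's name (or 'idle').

t=0: ready={A,B} → run B
t=1: ready={A,B} → run B
t=2: ready={A,B,C,D} → run D
t=3: ready={A,B,C,D} → run D
t=4: ready={A,B,C,E} → run E
t=5: ready={A,B,C,E} → run E
t=6: ready={A,B,C,F} → run B
t=7: ready={A,B,C,F} → run B
t=8: ready={A,B,C,F} → run B
t=9: ready={A,B,C,F,G} → run B
t=10: ready={A,B,C,F,G} → run B
t=11: ready={A,C,F,G} → run C
t=12: ready={A,C,F,G} → run C
t=13: ready={A,C,F,G} → run C
t=14: ready={A,C,F,G} → run C
t=15: ready={A,C,F,G} → run C
t=16: ready={A,F,G} → run G
t=17: ready={A,F,G} → run G
t=18: ready={A,F,G} → run G
t=19: ready={A,F,G} → run G
t=20: ready={A,F,G} → run G
t=21: ready={A,F} → run F
t=22: ready={A,F} → run F
t=23: ready={A,F} → run F
t=24: ready={A,F} → run F
t=25: ready={A} → run A
t=26: ready={A} → run A
t=27: ready={A} → run A
t=28: ready={A} → run A
t=29: ready={A} → run A
t=30: (idle)
t=31: (idle)
t=32: (idle)
t=33: (idle)
t=34: (idle)
t=35: (idle)
t=36: (idle)
t=37: (idle)
t=38: (idle)

running at tick 21 = F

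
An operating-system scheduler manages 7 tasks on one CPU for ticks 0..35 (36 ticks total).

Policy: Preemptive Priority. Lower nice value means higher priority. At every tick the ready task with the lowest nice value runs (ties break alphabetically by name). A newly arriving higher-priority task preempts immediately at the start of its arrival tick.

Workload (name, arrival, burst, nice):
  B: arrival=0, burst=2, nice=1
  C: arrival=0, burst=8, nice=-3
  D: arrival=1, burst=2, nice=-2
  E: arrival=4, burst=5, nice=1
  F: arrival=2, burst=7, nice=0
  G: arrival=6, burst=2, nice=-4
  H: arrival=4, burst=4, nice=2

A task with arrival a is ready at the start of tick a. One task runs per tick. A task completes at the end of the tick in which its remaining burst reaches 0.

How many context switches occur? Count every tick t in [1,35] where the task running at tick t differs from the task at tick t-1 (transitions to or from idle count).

t=0: ready={B,C} → run C
t=1: ready={B,C,D} → run C
t=2: ready={B,C,D,F} → run C
t=3: ready={B,C,D,F} → run C
t=4: ready={B,C,D,E,F,H} → run C
t=5: ready={B,C,D,E,F,H} → run C
t=6: ready={B,C,D,E,F,G,H} → run G
t=7: ready={B,C,D,E,F,G,H} → run G
t=8: ready={B,C,D,E,F,H} → run C
t=9: ready={B,C,D,E,F,H} → run C
t=10: ready={B,D,E,F,H} → run D
t=11: ready={B,D,E,F,H} → run D
t=12: ready={B,E,F,H} → run F
t=13: ready={B,E,F,H} → run F
t=14: ready={B,E,F,H} → run F
t=15: ready={B,E,F,H} → run F
t=16: ready={B,E,F,H} → run F
t=17: ready={B,E,F,H} → run F
t=18: ready={B,E,F,H} → run F
t=19: ready={B,E,H} → run B
t=20: ready={B,E,H} → run B
t=21: ready={E,H} → run E
t=22: ready={E,H} → run E
t=23: ready={E,H} → run E
t=24: ready={E,H} → run E
t=25: ready={E,H} → run E
t=26: ready={H} → run H
t=27: ready={H} → run H
t=28: ready={H} → run H
t=29: ready={H} → run H
t=30: (idle)
t=31: (idle)
t=32: (idle)
t=33: (idle)
t=34: (idle)
t=35: (idle)

context switches = 8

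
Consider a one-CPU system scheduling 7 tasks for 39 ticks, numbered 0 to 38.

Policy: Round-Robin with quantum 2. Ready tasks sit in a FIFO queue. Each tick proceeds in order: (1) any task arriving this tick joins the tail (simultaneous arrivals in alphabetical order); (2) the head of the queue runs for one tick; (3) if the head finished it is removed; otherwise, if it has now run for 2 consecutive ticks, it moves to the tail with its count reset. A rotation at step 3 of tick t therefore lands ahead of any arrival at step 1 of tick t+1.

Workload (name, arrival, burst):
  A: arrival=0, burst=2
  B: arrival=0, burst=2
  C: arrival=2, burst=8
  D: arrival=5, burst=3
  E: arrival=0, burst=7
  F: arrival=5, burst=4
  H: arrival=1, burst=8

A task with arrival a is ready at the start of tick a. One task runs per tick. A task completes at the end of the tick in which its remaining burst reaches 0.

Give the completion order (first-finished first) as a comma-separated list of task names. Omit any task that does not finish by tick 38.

t=0: queue=[A,B,E] q_used=0 → run A
t=1: queue=[A,B,E,H] q_used=1 → run A
t=2: queue=[B,E,H,C] q_used=0 → run B
t=3: queue=[B,E,H,C] q_used=1 → run B
t=4: queue=[E,H,C] q_used=0 → run E
t=5: queue=[E,H,C,D,F] q_used=1 → run E
t=6: queue=[H,C,D,F,E] q_used=0 → run H
t=7: queue=[H,C,D,F,E] q_used=1 → run H
t=8: queue=[C,D,F,E,H] q_used=0 → run C
t=9: queue=[C,D,F,E,H] q_used=1 → run C
t=10: queue=[D,F,E,H,C] q_used=0 → run D
t=11: queue=[D,F,E,H,C] q_used=1 → run D
t=12: queue=[F,E,H,C,D] q_used=0 → run F
t=13: queue=[F,E,H,C,D] q_used=1 → run F
t=14: queue=[E,H,C,D,F] q_used=0 → run E
t=15: queue=[E,H,C,D,F] q_used=1 → run E
t=16: queue=[H,C,D,F,E] q_used=0 → run H
t=17: queue=[H,C,D,F,E] q_used=1 → run H
t=18: queue=[C,D,F,E,H] q_used=0 → run C
t=19: queue=[C,D,F,E,H] q_used=1 → run C
t=20: queue=[D,F,E,H,C] q_used=0 → run D
t=21: queue=[F,E,H,C] q_used=0 → run F
t=22: queue=[F,E,H,C] q_used=1 → run F
t=23: queue=[E,H,C] q_used=0 → run E
t=24: queue=[E,H,C] q_used=1 → run E
t=25: queue=[H,C,E] q_used=0 → run H
t=26: queue=[H,C,E] q_used=1 → run H
t=27: queue=[C,E,H] q_used=0 → run C
t=28: queue=[C,E,H] q_used=1 → run C
t=29: queue=[E,H,C] q_used=0 → run E
t=30: queue=[H,C] q_used=0 → run H
t=31: queue=[H,C] q_used=1 → run H
t=32: queue=[C] q_used=0 → run C
t=33: queue=[C] q_used=1 → run C
t=34: (idle)
t=35: (idle)
t=36: (idle)
t=37: (idle)
t=38: (idle)

completion order = A, B, D, F, E, H, C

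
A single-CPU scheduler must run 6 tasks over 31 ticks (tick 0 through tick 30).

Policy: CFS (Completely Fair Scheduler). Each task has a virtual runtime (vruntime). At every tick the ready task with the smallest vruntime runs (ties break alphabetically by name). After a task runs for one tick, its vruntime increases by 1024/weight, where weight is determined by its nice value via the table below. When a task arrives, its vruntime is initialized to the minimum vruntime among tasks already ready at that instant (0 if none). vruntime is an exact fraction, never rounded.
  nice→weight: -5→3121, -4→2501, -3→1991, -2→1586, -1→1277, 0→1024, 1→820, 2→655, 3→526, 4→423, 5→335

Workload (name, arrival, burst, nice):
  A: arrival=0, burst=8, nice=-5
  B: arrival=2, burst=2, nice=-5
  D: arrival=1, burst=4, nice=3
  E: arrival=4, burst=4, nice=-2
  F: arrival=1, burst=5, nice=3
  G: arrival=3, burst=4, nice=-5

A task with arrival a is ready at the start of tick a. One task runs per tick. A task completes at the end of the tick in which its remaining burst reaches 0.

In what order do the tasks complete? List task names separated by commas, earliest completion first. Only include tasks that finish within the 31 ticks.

t=0: vr[A=0] → run A
t=1: vr[A=1024/3121 D=1024/3121 F=1024/3121] → run A
t=2: vr[A=2048/3121 B=1024/3121 D=1024/3121 F=1024/3121] → run B
t=3: vr[A=2048/3121 B=2048/3121 D=1024/3121 F=1024/3121 G=1024/3121] → run D
t=4: vr[A=2048/3121 B=2048/3121 D=1867264/820823 E=1024/3121 F=1024/3121 G=1024/3121] → run E
t=5: vr[A=2048/3121 B=2048/3121 D=1867264/820823 E=2409984/2474953 F=1024/3121 G=1024/3121] → run F
t=6: vr[A=2048/3121 B=2048/3121 D=1867264/820823 E=2409984/2474953 F=1867264/820823 G=1024/3121] → run G
t=7: vr[A=2048/3121 B=2048/3121 D=1867264/820823 E=2409984/2474953 F=1867264/820823 G=2048/3121] → run A
t=8: vr[A=3072/3121 B=2048/3121 D=1867264/820823 E=2409984/2474953 F=1867264/820823 G=2048/3121] → run B
t=9: vr[A=3072/3121 D=1867264/820823 E=2409984/2474953 F=1867264/820823 G=2048/3121] → run G
t=10: vr[A=3072/3121 D=1867264/820823 E=2409984/2474953 F=1867264/820823 G=3072/3121] → run E
t=11: vr[A=3072/3121 D=1867264/820823 E=4007936/2474953 F=1867264/820823 G=3072/3121] → run A
t=12: vr[A=4096/3121 D=1867264/820823 E=4007936/2474953 F=1867264/820823 G=3072/3121] → run G
t=13: vr[A=4096/3121 D=1867264/820823 E=4007936/2474953 F=1867264/820823 G=4096/3121] → run A
t=14: vr[A=5120/3121 D=1867264/820823 E=4007936/2474953 F=1867264/820823 G=4096/3121] → run G
t=15: vr[A=5120/3121 D=1867264/820823 E=4007936/2474953 F=1867264/820823] → run E
t=16: vr[A=5120/3121 D=1867264/820823 E=5605888/2474953 F=1867264/820823] → run A
t=17: vr[A=6144/3121 D=1867264/820823 E=5605888/2474953 F=1867264/820823] → run A
t=18: vr[A=7168/3121 D=1867264/820823 E=5605888/2474953 F=1867264/820823] → run E
t=19: vr[A=7168/3121 D=1867264/820823 F=1867264/820823] → run D
t=20: vr[A=7168/3121 D=3465216/820823 F=1867264/820823] → run F
t=21: vr[A=7168/3121 D=3465216/820823 F=3465216/820823] → run A
t=22: vr[D=3465216/820823 F=3465216/820823] → run D
t=23: vr[D=5063168/820823 F=3465216/820823] → run F
t=24: vr[D=5063168/820823 F=5063168/820823] → run D
t=25: vr[F=5063168/820823] → run F
t=26: vr[F=6661120/820823] → run F
t=27: (idle)
t=28: (idle)
t=29: (idle)
t=30: (idle)

completion order = B, G, E, A, D, F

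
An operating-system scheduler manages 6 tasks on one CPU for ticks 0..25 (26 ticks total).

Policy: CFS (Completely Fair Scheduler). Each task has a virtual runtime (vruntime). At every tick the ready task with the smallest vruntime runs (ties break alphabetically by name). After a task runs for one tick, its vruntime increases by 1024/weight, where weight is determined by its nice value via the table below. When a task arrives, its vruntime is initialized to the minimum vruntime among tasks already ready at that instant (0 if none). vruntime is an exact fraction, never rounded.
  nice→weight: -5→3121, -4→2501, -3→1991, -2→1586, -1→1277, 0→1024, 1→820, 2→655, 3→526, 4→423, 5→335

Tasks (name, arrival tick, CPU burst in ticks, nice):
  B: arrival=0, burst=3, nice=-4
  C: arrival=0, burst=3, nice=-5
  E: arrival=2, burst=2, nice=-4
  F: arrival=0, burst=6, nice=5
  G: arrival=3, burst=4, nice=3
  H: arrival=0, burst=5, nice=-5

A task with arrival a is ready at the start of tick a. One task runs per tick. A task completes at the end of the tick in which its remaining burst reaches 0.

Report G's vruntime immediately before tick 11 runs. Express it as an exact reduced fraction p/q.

vruntime(G, start of tick 11) = 512/263

t=0: vr[B=0 C=0 F=0 H=0] → run B
t=1: vr[B=1024/2501 C=0 F=0 H=0] → run C
t=2: vr[B=1024/2501 C=1024/3121 E=0 F=0 H=0] → run E
t=3: vr[B=1024/2501 C=1024/3121 E=1024/2501 F=0 G=0 H=0] → run F
t=4: vr[B=1024/2501 C=1024/3121 E=1024/2501 F=1024/335 G=0 H=0] → run G
t=5: vr[B=1024/2501 C=1024/3121 E=1024/2501 F=1024/335 G=512/263 H=0] → run H
t=6: vr[B=1024/2501 C=1024/3121 E=1024/2501 F=1024/335 G=512/263 H=1024/3121] → run C
t=7: vr[B=1024/2501 C=2048/3121 E=1024/2501 F=1024/335 G=512/263 H=1024/3121] → run H
t=8: vr[B=1024/2501 C=2048/3121 E=1024/2501 F=1024/335 G=512/263 H=2048/3121] → run B
t=9: vr[B=2048/2501 C=2048/3121 E=1024/2501 F=1024/335 G=512/263 H=2048/3121] → run E
t=10: vr[B=2048/2501 C=2048/3121 F=1024/335 G=512/263 H=2048/3121] → run C
t=11: vr[B=2048/2501 F=1024/335 G=512/263 H=2048/3121] → run H
t=12: vr[B=2048/2501 F=1024/335 G=512/263 H=3072/3121] → run B
t=13: vr[F=1024/335 G=512/263 H=3072/3121] → run H
t=14: vr[F=1024/335 G=512/263 H=4096/3121] → run H
t=15: vr[F=1024/335 G=512/263] → run G
t=16: vr[F=1024/335 G=1024/263] → run F
t=17: vr[F=2048/335 G=1024/263] → run G
t=18: vr[F=2048/335 G=1536/263] → run G
t=19: vr[F=2048/335] → run F
t=20: vr[F=3072/335] → run F
t=21: vr[F=4096/335] → run F
t=22: vr[F=1024/67] → run F
t=23: (idle)
t=24: (idle)
t=25: (idle)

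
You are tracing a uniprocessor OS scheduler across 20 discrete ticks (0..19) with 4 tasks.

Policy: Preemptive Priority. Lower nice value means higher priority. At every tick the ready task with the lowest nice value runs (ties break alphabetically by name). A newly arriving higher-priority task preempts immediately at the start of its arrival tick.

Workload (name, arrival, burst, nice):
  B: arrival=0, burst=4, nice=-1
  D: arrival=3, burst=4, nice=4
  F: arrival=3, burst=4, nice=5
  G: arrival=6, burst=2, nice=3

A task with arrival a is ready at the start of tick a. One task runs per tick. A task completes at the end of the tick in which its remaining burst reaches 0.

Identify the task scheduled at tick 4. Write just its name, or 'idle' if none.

running at tick 4 = D

t=0: ready={B} → run B
t=1: ready={B} → run B
t=2: ready={B} → run B
t=3: ready={B,D,F} → run B
t=4: ready={D,F} → run D
t=5: ready={D,F} → run D
t=6: ready={D,F,G} → run G
t=7: ready={D,F,G} → run G
t=8: ready={D,F} → run D
t=9: ready={D,F} → run D
t=10: ready={F} → run F
t=11: ready={F} → run F
t=12: ready={F} → run F
t=13: ready={F} → run F
t=14: (idle)
t=15: (idle)
t=16: (idle)
t=17: (idle)
t=18: (idle)
t=19: (idle)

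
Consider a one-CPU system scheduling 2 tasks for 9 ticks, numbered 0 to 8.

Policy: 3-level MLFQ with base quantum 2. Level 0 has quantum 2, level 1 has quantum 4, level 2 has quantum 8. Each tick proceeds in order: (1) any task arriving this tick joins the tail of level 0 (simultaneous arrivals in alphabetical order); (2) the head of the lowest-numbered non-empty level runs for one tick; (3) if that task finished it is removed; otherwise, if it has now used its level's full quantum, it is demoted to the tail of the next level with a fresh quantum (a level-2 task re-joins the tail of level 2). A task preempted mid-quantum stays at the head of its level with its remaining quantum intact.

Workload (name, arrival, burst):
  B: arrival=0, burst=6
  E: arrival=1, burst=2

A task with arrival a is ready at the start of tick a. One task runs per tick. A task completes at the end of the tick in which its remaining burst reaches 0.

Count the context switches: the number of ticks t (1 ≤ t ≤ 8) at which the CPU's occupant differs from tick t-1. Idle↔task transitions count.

context switches = 3

t=0: L0/L1/L2 = B/-/- → run B
t=1: L0/L1/L2 = BE/-/- → run B
t=2: L0/L1/L2 = E/B/- → run E
t=3: L0/L1/L2 = E/B/- → run E
t=4: L0/L1/L2 = -/B/- → run B
t=5: L0/L1/L2 = -/B/- → run B
t=6: L0/L1/L2 = -/B/- → run B
t=7: L0/L1/L2 = -/B/- → run B
t=8: (idle)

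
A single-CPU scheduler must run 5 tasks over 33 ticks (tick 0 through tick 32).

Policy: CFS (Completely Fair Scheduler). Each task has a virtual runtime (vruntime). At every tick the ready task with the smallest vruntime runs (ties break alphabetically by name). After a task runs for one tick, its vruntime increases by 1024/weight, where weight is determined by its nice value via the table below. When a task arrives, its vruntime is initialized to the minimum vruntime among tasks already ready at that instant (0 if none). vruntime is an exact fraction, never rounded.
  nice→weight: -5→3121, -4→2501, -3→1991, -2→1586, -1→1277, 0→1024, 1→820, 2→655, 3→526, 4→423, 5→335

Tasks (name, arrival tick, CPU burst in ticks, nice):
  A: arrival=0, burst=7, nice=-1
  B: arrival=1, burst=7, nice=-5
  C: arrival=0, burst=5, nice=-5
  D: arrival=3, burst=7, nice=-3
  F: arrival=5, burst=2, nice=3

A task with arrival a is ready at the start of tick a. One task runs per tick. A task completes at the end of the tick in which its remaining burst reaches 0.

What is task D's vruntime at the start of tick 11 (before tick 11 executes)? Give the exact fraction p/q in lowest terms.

vruntime(D, start of tick 11) = 8430592/6213911

t=0: vr[A=0 C=0] → run A
t=1: vr[A=1024/1277 B=0 C=0] → run B
t=2: vr[A=1024/1277 B=1024/3121 C=0] → run C
t=3: vr[A=1024/1277 B=1024/3121 C=1024/3121 D=1024/3121] → run B
t=4: vr[A=1024/1277 B=2048/3121 C=1024/3121 D=1024/3121] → run C
t=5: vr[A=1024/1277 B=2048/3121 C=2048/3121 D=1024/3121 F=1024/3121] → run D
t=6: vr[A=1024/1277 B=2048/3121 C=2048/3121 D=5234688/6213911 F=1024/3121] → run F
t=7: vr[A=1024/1277 B=2048/3121 C=2048/3121 D=5234688/6213911 F=1867264/820823] → run B
t=8: vr[A=1024/1277 B=3072/3121 C=2048/3121 D=5234688/6213911 F=1867264/820823] → run C
t=9: vr[A=1024/1277 B=3072/3121 C=3072/3121 D=5234688/6213911 F=1867264/820823] → run A
t=10: vr[A=2048/1277 B=3072/3121 C=3072/3121 D=5234688/6213911 F=1867264/820823] → run D
t=11: vr[A=2048/1277 B=3072/3121 C=3072/3121 D=8430592/6213911 F=1867264/820823] → run B
t=12: vr[A=2048/1277 B=4096/3121 C=3072/3121 D=8430592/6213911 F=1867264/820823] → run C
t=13: vr[A=2048/1277 B=4096/3121 C=4096/3121 D=8430592/6213911 F=1867264/820823] → run B
t=14: vr[A=2048/1277 B=5120/3121 C=4096/3121 D=8430592/6213911 F=1867264/820823] → run C
t=15: vr[A=2048/1277 B=5120/3121 D=8430592/6213911 F=1867264/820823] → run D
t=16: vr[A=2048/1277 B=5120/3121 D=11626496/6213911 F=1867264/820823] → run A
t=17: vr[A=3072/1277 B=5120/3121 D=11626496/6213911 F=1867264/820823] → run B
t=18: vr[A=3072/1277 B=6144/3121 D=11626496/6213911 F=1867264/820823] → run D
t=19: vr[A=3072/1277 B=6144/3121 D=14822400/6213911 F=1867264/820823] → run B
t=20: vr[A=3072/1277 D=14822400/6213911 F=1867264/820823] → run F
t=21: vr[A=3072/1277 D=14822400/6213911] → run D
t=22: vr[A=3072/1277 D=18018304/6213911] → run A
t=23: vr[A=4096/1277 D=18018304/6213911] → run D
t=24: vr[A=4096/1277 D=21214208/6213911] → run A
t=25: vr[A=5120/1277 D=21214208/6213911] → run D
t=26: vr[A=5120/1277] → run A
t=27: vr[A=6144/1277] → run A
t=28: (idle)
t=29: (idle)
t=30: (idle)
t=31: (idle)
t=32: (idle)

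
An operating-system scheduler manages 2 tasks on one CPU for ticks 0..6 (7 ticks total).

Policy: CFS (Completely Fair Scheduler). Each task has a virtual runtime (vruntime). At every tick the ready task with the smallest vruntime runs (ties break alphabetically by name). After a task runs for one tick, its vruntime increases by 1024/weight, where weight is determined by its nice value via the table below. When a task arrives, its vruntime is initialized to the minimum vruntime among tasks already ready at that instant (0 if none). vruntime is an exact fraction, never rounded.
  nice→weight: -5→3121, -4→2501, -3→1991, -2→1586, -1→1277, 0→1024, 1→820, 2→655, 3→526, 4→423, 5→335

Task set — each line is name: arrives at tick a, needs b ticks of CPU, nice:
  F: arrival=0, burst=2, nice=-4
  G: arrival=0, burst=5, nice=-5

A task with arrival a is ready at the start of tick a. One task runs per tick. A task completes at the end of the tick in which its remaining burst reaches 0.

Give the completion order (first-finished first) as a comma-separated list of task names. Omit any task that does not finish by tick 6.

t=0: vr[F=0 G=0] → run F
t=1: vr[F=1024/2501 G=0] → run G
t=2: vr[F=1024/2501 G=1024/3121] → run G
t=3: vr[F=1024/2501 G=2048/3121] → run F
t=4: vr[G=2048/3121] → run G
t=5: vr[G=3072/3121] → run G
t=6: vr[G=4096/3121] → run G

completion order = F, G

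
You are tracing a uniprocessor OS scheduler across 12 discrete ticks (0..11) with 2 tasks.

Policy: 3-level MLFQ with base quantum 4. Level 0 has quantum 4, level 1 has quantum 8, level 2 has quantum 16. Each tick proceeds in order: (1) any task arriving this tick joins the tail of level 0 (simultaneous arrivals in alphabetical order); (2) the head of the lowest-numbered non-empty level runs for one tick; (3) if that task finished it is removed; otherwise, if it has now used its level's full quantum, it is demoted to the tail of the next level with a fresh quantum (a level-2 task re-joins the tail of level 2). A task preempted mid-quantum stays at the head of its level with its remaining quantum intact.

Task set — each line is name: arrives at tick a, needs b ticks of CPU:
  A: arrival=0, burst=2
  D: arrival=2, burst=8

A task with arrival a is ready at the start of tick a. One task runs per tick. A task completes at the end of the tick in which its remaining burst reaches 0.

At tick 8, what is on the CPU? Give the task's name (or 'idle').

t=0: L0/L1/L2 = A/-/- → run A
t=1: L0/L1/L2 = A/-/- → run A
t=2: L0/L1/L2 = D/-/- → run D
t=3: L0/L1/L2 = D/-/- → run D
t=4: L0/L1/L2 = D/-/- → run D
t=5: L0/L1/L2 = D/-/- → run D
t=6: L0/L1/L2 = -/D/- → run D
t=7: L0/L1/L2 = -/D/- → run D
t=8: L0/L1/L2 = -/D/- → run D
t=9: L0/L1/L2 = -/D/- → run D
t=10: (idle)
t=11: (idle)

running at tick 8 = D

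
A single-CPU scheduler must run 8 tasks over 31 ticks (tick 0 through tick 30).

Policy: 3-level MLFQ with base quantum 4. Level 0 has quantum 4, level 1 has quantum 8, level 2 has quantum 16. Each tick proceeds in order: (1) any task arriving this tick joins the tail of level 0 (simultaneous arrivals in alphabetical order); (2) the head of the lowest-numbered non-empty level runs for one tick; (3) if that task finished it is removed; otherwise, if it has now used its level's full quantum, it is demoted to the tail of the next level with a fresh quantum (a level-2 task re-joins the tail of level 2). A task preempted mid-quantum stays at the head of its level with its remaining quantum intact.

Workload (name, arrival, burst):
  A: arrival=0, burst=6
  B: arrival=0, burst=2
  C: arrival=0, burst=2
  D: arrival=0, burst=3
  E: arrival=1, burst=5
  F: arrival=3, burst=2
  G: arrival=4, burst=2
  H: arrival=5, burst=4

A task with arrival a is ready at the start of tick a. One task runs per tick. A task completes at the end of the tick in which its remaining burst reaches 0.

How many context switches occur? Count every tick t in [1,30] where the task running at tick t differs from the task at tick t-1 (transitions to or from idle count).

t=0: L0/L1/L2 = ABCD/-/- → run A
t=1: L0/L1/L2 = ABCDE/-/- → run A
t=2: L0/L1/L2 = ABCDE/-/- → run A
t=3: L0/L1/L2 = ABCDEF/-/- → run A
t=4: L0/L1/L2 = BCDEFG/A/- → run B
t=5: L0/L1/L2 = BCDEFGH/A/- → run B
t=6: L0/L1/L2 = CDEFGH/A/- → run C
t=7: L0/L1/L2 = CDEFGH/A/- → run C
t=8: L0/L1/L2 = DEFGH/A/- → run D
t=9: L0/L1/L2 = DEFGH/A/- → run D
t=10: L0/L1/L2 = DEFGH/A/- → run D
t=11: L0/L1/L2 = EFGH/A/- → run E
t=12: L0/L1/L2 = EFGH/A/- → run E
t=13: L0/L1/L2 = EFGH/A/- → run E
t=14: L0/L1/L2 = EFGH/A/- → run E
t=15: L0/L1/L2 = FGH/AE/- → run F
t=16: L0/L1/L2 = FGH/AE/- → run F
t=17: L0/L1/L2 = GH/AE/- → run G
t=18: L0/L1/L2 = GH/AE/- → run G
t=19: L0/L1/L2 = H/AE/- → run H
t=20: L0/L1/L2 = H/AE/- → run H
t=21: L0/L1/L2 = H/AE/- → run H
t=22: L0/L1/L2 = H/AE/- → run H
t=23: L0/L1/L2 = -/AE/- → run A
t=24: L0/L1/L2 = -/AE/- → run A
t=25: L0/L1/L2 = -/E/- → run E
t=26: (idle)
t=27: (idle)
t=28: (idle)
t=29: (idle)
t=30: (idle)

context switches = 10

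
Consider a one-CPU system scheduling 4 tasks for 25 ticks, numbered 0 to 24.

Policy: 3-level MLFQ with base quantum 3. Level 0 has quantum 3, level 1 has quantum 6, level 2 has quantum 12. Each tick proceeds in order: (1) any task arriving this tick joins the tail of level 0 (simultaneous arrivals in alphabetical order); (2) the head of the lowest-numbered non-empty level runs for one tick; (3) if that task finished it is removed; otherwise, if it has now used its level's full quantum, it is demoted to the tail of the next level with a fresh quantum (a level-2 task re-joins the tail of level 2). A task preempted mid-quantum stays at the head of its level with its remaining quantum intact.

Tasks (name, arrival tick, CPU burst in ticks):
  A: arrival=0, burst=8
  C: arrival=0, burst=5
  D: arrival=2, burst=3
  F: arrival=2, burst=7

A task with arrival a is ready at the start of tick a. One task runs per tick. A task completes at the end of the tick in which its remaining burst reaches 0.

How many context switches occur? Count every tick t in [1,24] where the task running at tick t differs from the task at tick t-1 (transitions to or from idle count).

context switches = 7

t=0: L0/L1/L2 = AC/-/- → run A
t=1: L0/L1/L2 = AC/-/- → run A
t=2: L0/L1/L2 = ACDF/-/- → run A
t=3: L0/L1/L2 = CDF/A/- → run C
t=4: L0/L1/L2 = CDF/A/- → run C
t=5: L0/L1/L2 = CDF/A/- → run C
t=6: L0/L1/L2 = DF/AC/- → run D
t=7: L0/L1/L2 = DF/AC/- → run D
t=8: L0/L1/L2 = DF/AC/- → run D
t=9: L0/L1/L2 = F/AC/- → run F
t=10: L0/L1/L2 = F/AC/- → run F
t=11: L0/L1/L2 = F/AC/- → run F
t=12: L0/L1/L2 = -/ACF/- → run A
t=13: L0/L1/L2 = -/ACF/- → run A
t=14: L0/L1/L2 = -/ACF/- → run A
t=15: L0/L1/L2 = -/ACF/- → run A
t=16: L0/L1/L2 = -/ACF/- → run A
t=17: L0/L1/L2 = -/CF/- → run C
t=18: L0/L1/L2 = -/CF/- → run C
t=19: L0/L1/L2 = -/F/- → run F
t=20: L0/L1/L2 = -/F/- → run F
t=21: L0/L1/L2 = -/F/- → run F
t=22: L0/L1/L2 = -/F/- → run F
t=23: (idle)
t=24: (idle)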